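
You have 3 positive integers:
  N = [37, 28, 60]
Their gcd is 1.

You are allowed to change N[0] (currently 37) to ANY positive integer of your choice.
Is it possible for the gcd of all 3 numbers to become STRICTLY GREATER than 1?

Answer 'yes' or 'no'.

Answer: yes

Derivation:
Current gcd = 1
gcd of all OTHER numbers (without N[0]=37): gcd([28, 60]) = 4
The new gcd after any change is gcd(4, new_value).
This can be at most 4.
Since 4 > old gcd 1, the gcd CAN increase (e.g., set N[0] = 4).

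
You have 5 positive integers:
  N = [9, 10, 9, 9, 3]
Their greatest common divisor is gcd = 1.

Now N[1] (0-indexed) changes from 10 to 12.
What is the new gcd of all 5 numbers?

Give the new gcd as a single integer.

Numbers: [9, 10, 9, 9, 3], gcd = 1
Change: index 1, 10 -> 12
gcd of the OTHER numbers (without index 1): gcd([9, 9, 9, 3]) = 3
New gcd = gcd(g_others, new_val) = gcd(3, 12) = 3

Answer: 3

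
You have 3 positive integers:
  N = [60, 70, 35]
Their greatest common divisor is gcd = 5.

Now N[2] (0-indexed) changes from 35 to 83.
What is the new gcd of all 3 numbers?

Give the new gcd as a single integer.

Numbers: [60, 70, 35], gcd = 5
Change: index 2, 35 -> 83
gcd of the OTHER numbers (without index 2): gcd([60, 70]) = 10
New gcd = gcd(g_others, new_val) = gcd(10, 83) = 1

Answer: 1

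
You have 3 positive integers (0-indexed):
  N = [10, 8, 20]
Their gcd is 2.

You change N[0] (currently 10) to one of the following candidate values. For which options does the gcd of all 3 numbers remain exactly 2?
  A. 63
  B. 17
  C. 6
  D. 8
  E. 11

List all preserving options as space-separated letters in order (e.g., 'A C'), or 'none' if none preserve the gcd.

Answer: C

Derivation:
Old gcd = 2; gcd of others (without N[0]) = 4
New gcd for candidate v: gcd(4, v). Preserves old gcd iff gcd(4, v) = 2.
  Option A: v=63, gcd(4,63)=1 -> changes
  Option B: v=17, gcd(4,17)=1 -> changes
  Option C: v=6, gcd(4,6)=2 -> preserves
  Option D: v=8, gcd(4,8)=4 -> changes
  Option E: v=11, gcd(4,11)=1 -> changes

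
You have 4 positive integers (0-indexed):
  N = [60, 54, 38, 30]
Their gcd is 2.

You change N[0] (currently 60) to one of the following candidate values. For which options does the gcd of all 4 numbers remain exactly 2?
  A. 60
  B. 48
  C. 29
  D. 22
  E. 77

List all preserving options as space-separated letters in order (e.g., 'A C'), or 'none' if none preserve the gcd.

Old gcd = 2; gcd of others (without N[0]) = 2
New gcd for candidate v: gcd(2, v). Preserves old gcd iff gcd(2, v) = 2.
  Option A: v=60, gcd(2,60)=2 -> preserves
  Option B: v=48, gcd(2,48)=2 -> preserves
  Option C: v=29, gcd(2,29)=1 -> changes
  Option D: v=22, gcd(2,22)=2 -> preserves
  Option E: v=77, gcd(2,77)=1 -> changes

Answer: A B D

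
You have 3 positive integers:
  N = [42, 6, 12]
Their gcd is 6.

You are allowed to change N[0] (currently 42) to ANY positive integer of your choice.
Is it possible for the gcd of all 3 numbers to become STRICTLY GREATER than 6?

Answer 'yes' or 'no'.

Answer: no

Derivation:
Current gcd = 6
gcd of all OTHER numbers (without N[0]=42): gcd([6, 12]) = 6
The new gcd after any change is gcd(6, new_value).
This can be at most 6.
Since 6 = old gcd 6, the gcd can only stay the same or decrease.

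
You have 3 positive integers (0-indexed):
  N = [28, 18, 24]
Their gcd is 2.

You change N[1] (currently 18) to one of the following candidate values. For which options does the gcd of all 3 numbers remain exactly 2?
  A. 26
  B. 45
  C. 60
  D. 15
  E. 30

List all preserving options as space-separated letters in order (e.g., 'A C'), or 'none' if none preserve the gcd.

Answer: A E

Derivation:
Old gcd = 2; gcd of others (without N[1]) = 4
New gcd for candidate v: gcd(4, v). Preserves old gcd iff gcd(4, v) = 2.
  Option A: v=26, gcd(4,26)=2 -> preserves
  Option B: v=45, gcd(4,45)=1 -> changes
  Option C: v=60, gcd(4,60)=4 -> changes
  Option D: v=15, gcd(4,15)=1 -> changes
  Option E: v=30, gcd(4,30)=2 -> preserves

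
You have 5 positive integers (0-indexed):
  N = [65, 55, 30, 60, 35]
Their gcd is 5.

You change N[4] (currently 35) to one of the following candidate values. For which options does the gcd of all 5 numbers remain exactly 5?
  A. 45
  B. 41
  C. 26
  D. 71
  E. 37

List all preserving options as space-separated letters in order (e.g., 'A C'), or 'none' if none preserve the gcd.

Answer: A

Derivation:
Old gcd = 5; gcd of others (without N[4]) = 5
New gcd for candidate v: gcd(5, v). Preserves old gcd iff gcd(5, v) = 5.
  Option A: v=45, gcd(5,45)=5 -> preserves
  Option B: v=41, gcd(5,41)=1 -> changes
  Option C: v=26, gcd(5,26)=1 -> changes
  Option D: v=71, gcd(5,71)=1 -> changes
  Option E: v=37, gcd(5,37)=1 -> changes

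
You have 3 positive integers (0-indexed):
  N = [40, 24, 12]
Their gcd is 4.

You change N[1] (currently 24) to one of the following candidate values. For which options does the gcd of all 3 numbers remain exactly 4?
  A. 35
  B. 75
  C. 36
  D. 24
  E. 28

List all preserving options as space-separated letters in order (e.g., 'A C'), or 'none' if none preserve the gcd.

Answer: C D E

Derivation:
Old gcd = 4; gcd of others (without N[1]) = 4
New gcd for candidate v: gcd(4, v). Preserves old gcd iff gcd(4, v) = 4.
  Option A: v=35, gcd(4,35)=1 -> changes
  Option B: v=75, gcd(4,75)=1 -> changes
  Option C: v=36, gcd(4,36)=4 -> preserves
  Option D: v=24, gcd(4,24)=4 -> preserves
  Option E: v=28, gcd(4,28)=4 -> preserves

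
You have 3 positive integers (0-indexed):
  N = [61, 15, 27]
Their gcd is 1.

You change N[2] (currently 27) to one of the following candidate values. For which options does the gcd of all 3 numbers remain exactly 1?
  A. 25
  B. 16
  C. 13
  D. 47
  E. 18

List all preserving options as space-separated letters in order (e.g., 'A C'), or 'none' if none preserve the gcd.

Old gcd = 1; gcd of others (without N[2]) = 1
New gcd for candidate v: gcd(1, v). Preserves old gcd iff gcd(1, v) = 1.
  Option A: v=25, gcd(1,25)=1 -> preserves
  Option B: v=16, gcd(1,16)=1 -> preserves
  Option C: v=13, gcd(1,13)=1 -> preserves
  Option D: v=47, gcd(1,47)=1 -> preserves
  Option E: v=18, gcd(1,18)=1 -> preserves

Answer: A B C D E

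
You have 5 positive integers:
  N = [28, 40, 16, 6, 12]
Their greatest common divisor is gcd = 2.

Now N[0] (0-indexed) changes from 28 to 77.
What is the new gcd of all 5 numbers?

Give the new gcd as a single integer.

Numbers: [28, 40, 16, 6, 12], gcd = 2
Change: index 0, 28 -> 77
gcd of the OTHER numbers (without index 0): gcd([40, 16, 6, 12]) = 2
New gcd = gcd(g_others, new_val) = gcd(2, 77) = 1

Answer: 1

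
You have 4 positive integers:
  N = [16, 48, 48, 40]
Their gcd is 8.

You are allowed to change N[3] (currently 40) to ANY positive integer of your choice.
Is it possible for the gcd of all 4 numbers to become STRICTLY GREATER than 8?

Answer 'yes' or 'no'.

Answer: yes

Derivation:
Current gcd = 8
gcd of all OTHER numbers (without N[3]=40): gcd([16, 48, 48]) = 16
The new gcd after any change is gcd(16, new_value).
This can be at most 16.
Since 16 > old gcd 8, the gcd CAN increase (e.g., set N[3] = 16).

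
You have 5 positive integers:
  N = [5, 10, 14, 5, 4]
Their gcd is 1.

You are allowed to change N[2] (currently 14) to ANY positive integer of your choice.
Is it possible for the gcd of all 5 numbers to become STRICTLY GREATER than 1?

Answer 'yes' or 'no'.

Current gcd = 1
gcd of all OTHER numbers (without N[2]=14): gcd([5, 10, 5, 4]) = 1
The new gcd after any change is gcd(1, new_value).
This can be at most 1.
Since 1 = old gcd 1, the gcd can only stay the same or decrease.

Answer: no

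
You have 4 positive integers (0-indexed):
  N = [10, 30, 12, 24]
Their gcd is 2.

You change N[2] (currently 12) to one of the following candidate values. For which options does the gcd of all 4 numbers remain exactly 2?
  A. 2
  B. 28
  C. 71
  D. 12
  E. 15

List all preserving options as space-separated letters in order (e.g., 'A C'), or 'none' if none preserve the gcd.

Answer: A B D

Derivation:
Old gcd = 2; gcd of others (without N[2]) = 2
New gcd for candidate v: gcd(2, v). Preserves old gcd iff gcd(2, v) = 2.
  Option A: v=2, gcd(2,2)=2 -> preserves
  Option B: v=28, gcd(2,28)=2 -> preserves
  Option C: v=71, gcd(2,71)=1 -> changes
  Option D: v=12, gcd(2,12)=2 -> preserves
  Option E: v=15, gcd(2,15)=1 -> changes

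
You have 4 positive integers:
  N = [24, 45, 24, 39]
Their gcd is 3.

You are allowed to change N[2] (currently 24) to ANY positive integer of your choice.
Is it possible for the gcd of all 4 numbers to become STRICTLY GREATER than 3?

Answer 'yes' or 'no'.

Current gcd = 3
gcd of all OTHER numbers (without N[2]=24): gcd([24, 45, 39]) = 3
The new gcd after any change is gcd(3, new_value).
This can be at most 3.
Since 3 = old gcd 3, the gcd can only stay the same or decrease.

Answer: no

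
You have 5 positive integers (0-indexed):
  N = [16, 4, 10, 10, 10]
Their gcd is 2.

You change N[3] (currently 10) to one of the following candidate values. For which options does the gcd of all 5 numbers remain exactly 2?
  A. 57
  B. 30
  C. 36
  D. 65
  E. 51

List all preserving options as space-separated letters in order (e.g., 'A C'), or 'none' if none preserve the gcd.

Old gcd = 2; gcd of others (without N[3]) = 2
New gcd for candidate v: gcd(2, v). Preserves old gcd iff gcd(2, v) = 2.
  Option A: v=57, gcd(2,57)=1 -> changes
  Option B: v=30, gcd(2,30)=2 -> preserves
  Option C: v=36, gcd(2,36)=2 -> preserves
  Option D: v=65, gcd(2,65)=1 -> changes
  Option E: v=51, gcd(2,51)=1 -> changes

Answer: B C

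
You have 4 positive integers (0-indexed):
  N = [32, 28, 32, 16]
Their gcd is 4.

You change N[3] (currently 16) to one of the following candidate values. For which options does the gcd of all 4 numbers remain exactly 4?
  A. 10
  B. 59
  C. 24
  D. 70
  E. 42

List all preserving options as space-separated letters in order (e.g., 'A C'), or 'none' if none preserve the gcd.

Answer: C

Derivation:
Old gcd = 4; gcd of others (without N[3]) = 4
New gcd for candidate v: gcd(4, v). Preserves old gcd iff gcd(4, v) = 4.
  Option A: v=10, gcd(4,10)=2 -> changes
  Option B: v=59, gcd(4,59)=1 -> changes
  Option C: v=24, gcd(4,24)=4 -> preserves
  Option D: v=70, gcd(4,70)=2 -> changes
  Option E: v=42, gcd(4,42)=2 -> changes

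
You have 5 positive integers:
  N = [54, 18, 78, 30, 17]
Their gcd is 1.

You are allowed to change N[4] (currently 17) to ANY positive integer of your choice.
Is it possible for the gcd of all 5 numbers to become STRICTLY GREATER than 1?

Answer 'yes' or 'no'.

Answer: yes

Derivation:
Current gcd = 1
gcd of all OTHER numbers (without N[4]=17): gcd([54, 18, 78, 30]) = 6
The new gcd after any change is gcd(6, new_value).
This can be at most 6.
Since 6 > old gcd 1, the gcd CAN increase (e.g., set N[4] = 6).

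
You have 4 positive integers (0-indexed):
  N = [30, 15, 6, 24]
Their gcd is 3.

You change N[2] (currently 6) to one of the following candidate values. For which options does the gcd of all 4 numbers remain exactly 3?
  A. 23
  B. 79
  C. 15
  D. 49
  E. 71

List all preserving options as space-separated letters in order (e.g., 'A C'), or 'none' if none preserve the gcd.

Answer: C

Derivation:
Old gcd = 3; gcd of others (without N[2]) = 3
New gcd for candidate v: gcd(3, v). Preserves old gcd iff gcd(3, v) = 3.
  Option A: v=23, gcd(3,23)=1 -> changes
  Option B: v=79, gcd(3,79)=1 -> changes
  Option C: v=15, gcd(3,15)=3 -> preserves
  Option D: v=49, gcd(3,49)=1 -> changes
  Option E: v=71, gcd(3,71)=1 -> changes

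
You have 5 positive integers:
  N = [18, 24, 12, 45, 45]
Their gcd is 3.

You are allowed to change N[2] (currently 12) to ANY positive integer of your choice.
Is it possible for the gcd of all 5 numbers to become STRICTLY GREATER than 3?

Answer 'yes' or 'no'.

Current gcd = 3
gcd of all OTHER numbers (without N[2]=12): gcd([18, 24, 45, 45]) = 3
The new gcd after any change is gcd(3, new_value).
This can be at most 3.
Since 3 = old gcd 3, the gcd can only stay the same or decrease.

Answer: no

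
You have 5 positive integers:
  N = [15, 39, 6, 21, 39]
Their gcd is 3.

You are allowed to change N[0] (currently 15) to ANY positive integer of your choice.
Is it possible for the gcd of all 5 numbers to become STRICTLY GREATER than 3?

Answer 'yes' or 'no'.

Current gcd = 3
gcd of all OTHER numbers (without N[0]=15): gcd([39, 6, 21, 39]) = 3
The new gcd after any change is gcd(3, new_value).
This can be at most 3.
Since 3 = old gcd 3, the gcd can only stay the same or decrease.

Answer: no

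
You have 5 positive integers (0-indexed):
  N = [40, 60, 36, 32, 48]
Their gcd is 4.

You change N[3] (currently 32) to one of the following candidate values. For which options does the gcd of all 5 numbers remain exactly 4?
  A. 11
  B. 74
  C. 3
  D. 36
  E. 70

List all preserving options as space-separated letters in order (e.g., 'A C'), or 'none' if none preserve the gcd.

Old gcd = 4; gcd of others (without N[3]) = 4
New gcd for candidate v: gcd(4, v). Preserves old gcd iff gcd(4, v) = 4.
  Option A: v=11, gcd(4,11)=1 -> changes
  Option B: v=74, gcd(4,74)=2 -> changes
  Option C: v=3, gcd(4,3)=1 -> changes
  Option D: v=36, gcd(4,36)=4 -> preserves
  Option E: v=70, gcd(4,70)=2 -> changes

Answer: D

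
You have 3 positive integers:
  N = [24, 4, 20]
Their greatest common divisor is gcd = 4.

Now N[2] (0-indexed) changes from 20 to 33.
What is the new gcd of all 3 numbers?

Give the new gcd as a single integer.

Answer: 1

Derivation:
Numbers: [24, 4, 20], gcd = 4
Change: index 2, 20 -> 33
gcd of the OTHER numbers (without index 2): gcd([24, 4]) = 4
New gcd = gcd(g_others, new_val) = gcd(4, 33) = 1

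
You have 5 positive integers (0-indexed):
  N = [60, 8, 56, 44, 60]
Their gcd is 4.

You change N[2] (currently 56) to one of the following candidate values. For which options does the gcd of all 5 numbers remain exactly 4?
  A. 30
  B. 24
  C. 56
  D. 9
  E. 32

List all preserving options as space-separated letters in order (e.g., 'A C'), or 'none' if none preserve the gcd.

Old gcd = 4; gcd of others (without N[2]) = 4
New gcd for candidate v: gcd(4, v). Preserves old gcd iff gcd(4, v) = 4.
  Option A: v=30, gcd(4,30)=2 -> changes
  Option B: v=24, gcd(4,24)=4 -> preserves
  Option C: v=56, gcd(4,56)=4 -> preserves
  Option D: v=9, gcd(4,9)=1 -> changes
  Option E: v=32, gcd(4,32)=4 -> preserves

Answer: B C E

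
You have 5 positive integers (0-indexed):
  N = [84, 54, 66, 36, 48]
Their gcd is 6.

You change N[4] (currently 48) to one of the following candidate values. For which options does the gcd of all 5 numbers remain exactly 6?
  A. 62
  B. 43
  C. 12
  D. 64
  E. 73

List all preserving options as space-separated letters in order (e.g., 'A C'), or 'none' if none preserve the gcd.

Answer: C

Derivation:
Old gcd = 6; gcd of others (without N[4]) = 6
New gcd for candidate v: gcd(6, v). Preserves old gcd iff gcd(6, v) = 6.
  Option A: v=62, gcd(6,62)=2 -> changes
  Option B: v=43, gcd(6,43)=1 -> changes
  Option C: v=12, gcd(6,12)=6 -> preserves
  Option D: v=64, gcd(6,64)=2 -> changes
  Option E: v=73, gcd(6,73)=1 -> changes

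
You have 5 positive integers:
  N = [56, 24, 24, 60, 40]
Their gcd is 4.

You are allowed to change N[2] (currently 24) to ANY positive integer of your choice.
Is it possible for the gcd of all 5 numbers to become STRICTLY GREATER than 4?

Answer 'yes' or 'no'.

Current gcd = 4
gcd of all OTHER numbers (without N[2]=24): gcd([56, 24, 60, 40]) = 4
The new gcd after any change is gcd(4, new_value).
This can be at most 4.
Since 4 = old gcd 4, the gcd can only stay the same or decrease.

Answer: no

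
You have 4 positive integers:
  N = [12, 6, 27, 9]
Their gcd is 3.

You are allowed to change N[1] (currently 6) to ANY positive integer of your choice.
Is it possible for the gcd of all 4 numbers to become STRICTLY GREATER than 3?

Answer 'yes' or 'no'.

Answer: no

Derivation:
Current gcd = 3
gcd of all OTHER numbers (without N[1]=6): gcd([12, 27, 9]) = 3
The new gcd after any change is gcd(3, new_value).
This can be at most 3.
Since 3 = old gcd 3, the gcd can only stay the same or decrease.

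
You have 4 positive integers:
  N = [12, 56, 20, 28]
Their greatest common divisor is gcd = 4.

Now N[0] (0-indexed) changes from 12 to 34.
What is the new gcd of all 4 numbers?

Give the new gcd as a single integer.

Numbers: [12, 56, 20, 28], gcd = 4
Change: index 0, 12 -> 34
gcd of the OTHER numbers (without index 0): gcd([56, 20, 28]) = 4
New gcd = gcd(g_others, new_val) = gcd(4, 34) = 2

Answer: 2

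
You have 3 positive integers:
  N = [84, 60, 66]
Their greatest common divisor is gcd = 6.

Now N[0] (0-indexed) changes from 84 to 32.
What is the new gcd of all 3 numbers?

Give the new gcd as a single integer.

Answer: 2

Derivation:
Numbers: [84, 60, 66], gcd = 6
Change: index 0, 84 -> 32
gcd of the OTHER numbers (without index 0): gcd([60, 66]) = 6
New gcd = gcd(g_others, new_val) = gcd(6, 32) = 2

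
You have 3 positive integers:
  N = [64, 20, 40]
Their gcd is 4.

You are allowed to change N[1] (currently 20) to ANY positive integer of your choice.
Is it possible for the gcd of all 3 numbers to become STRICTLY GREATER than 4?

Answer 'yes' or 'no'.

Current gcd = 4
gcd of all OTHER numbers (without N[1]=20): gcd([64, 40]) = 8
The new gcd after any change is gcd(8, new_value).
This can be at most 8.
Since 8 > old gcd 4, the gcd CAN increase (e.g., set N[1] = 8).

Answer: yes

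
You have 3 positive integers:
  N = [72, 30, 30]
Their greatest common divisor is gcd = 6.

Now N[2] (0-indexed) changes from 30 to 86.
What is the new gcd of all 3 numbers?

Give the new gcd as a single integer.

Answer: 2

Derivation:
Numbers: [72, 30, 30], gcd = 6
Change: index 2, 30 -> 86
gcd of the OTHER numbers (without index 2): gcd([72, 30]) = 6
New gcd = gcd(g_others, new_val) = gcd(6, 86) = 2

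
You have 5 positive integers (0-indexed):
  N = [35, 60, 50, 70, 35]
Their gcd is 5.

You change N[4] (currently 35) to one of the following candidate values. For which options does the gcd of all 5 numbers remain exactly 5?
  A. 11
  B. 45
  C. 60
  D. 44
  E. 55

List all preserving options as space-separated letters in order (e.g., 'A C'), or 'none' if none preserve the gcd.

Old gcd = 5; gcd of others (without N[4]) = 5
New gcd for candidate v: gcd(5, v). Preserves old gcd iff gcd(5, v) = 5.
  Option A: v=11, gcd(5,11)=1 -> changes
  Option B: v=45, gcd(5,45)=5 -> preserves
  Option C: v=60, gcd(5,60)=5 -> preserves
  Option D: v=44, gcd(5,44)=1 -> changes
  Option E: v=55, gcd(5,55)=5 -> preserves

Answer: B C E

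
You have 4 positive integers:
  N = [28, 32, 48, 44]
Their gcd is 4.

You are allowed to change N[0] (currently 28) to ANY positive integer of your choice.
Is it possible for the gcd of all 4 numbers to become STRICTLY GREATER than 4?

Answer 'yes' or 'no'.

Answer: no

Derivation:
Current gcd = 4
gcd of all OTHER numbers (without N[0]=28): gcd([32, 48, 44]) = 4
The new gcd after any change is gcd(4, new_value).
This can be at most 4.
Since 4 = old gcd 4, the gcd can only stay the same or decrease.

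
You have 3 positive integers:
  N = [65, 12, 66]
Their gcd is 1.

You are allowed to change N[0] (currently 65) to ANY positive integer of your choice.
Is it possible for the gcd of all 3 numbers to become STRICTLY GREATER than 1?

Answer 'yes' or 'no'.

Current gcd = 1
gcd of all OTHER numbers (without N[0]=65): gcd([12, 66]) = 6
The new gcd after any change is gcd(6, new_value).
This can be at most 6.
Since 6 > old gcd 1, the gcd CAN increase (e.g., set N[0] = 6).

Answer: yes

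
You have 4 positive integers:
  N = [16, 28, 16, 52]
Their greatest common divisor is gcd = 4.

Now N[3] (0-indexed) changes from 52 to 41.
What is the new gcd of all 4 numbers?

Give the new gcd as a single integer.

Numbers: [16, 28, 16, 52], gcd = 4
Change: index 3, 52 -> 41
gcd of the OTHER numbers (without index 3): gcd([16, 28, 16]) = 4
New gcd = gcd(g_others, new_val) = gcd(4, 41) = 1

Answer: 1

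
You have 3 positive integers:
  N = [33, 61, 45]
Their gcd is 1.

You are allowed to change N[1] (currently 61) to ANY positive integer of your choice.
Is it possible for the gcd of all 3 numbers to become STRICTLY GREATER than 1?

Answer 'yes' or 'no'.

Answer: yes

Derivation:
Current gcd = 1
gcd of all OTHER numbers (without N[1]=61): gcd([33, 45]) = 3
The new gcd after any change is gcd(3, new_value).
This can be at most 3.
Since 3 > old gcd 1, the gcd CAN increase (e.g., set N[1] = 3).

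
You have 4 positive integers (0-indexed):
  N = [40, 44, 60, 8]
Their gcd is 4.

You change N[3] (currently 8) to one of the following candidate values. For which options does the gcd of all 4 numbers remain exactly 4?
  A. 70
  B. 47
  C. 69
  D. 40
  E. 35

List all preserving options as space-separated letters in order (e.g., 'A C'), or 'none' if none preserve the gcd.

Answer: D

Derivation:
Old gcd = 4; gcd of others (without N[3]) = 4
New gcd for candidate v: gcd(4, v). Preserves old gcd iff gcd(4, v) = 4.
  Option A: v=70, gcd(4,70)=2 -> changes
  Option B: v=47, gcd(4,47)=1 -> changes
  Option C: v=69, gcd(4,69)=1 -> changes
  Option D: v=40, gcd(4,40)=4 -> preserves
  Option E: v=35, gcd(4,35)=1 -> changes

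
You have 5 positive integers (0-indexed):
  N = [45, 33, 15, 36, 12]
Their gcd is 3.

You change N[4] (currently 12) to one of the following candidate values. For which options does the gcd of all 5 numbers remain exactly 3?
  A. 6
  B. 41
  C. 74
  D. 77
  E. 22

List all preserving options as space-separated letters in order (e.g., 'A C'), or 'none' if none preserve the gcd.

Old gcd = 3; gcd of others (without N[4]) = 3
New gcd for candidate v: gcd(3, v). Preserves old gcd iff gcd(3, v) = 3.
  Option A: v=6, gcd(3,6)=3 -> preserves
  Option B: v=41, gcd(3,41)=1 -> changes
  Option C: v=74, gcd(3,74)=1 -> changes
  Option D: v=77, gcd(3,77)=1 -> changes
  Option E: v=22, gcd(3,22)=1 -> changes

Answer: A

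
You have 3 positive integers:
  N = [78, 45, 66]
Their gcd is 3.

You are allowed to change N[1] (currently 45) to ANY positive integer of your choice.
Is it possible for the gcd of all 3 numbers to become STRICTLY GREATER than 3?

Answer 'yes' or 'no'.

Answer: yes

Derivation:
Current gcd = 3
gcd of all OTHER numbers (without N[1]=45): gcd([78, 66]) = 6
The new gcd after any change is gcd(6, new_value).
This can be at most 6.
Since 6 > old gcd 3, the gcd CAN increase (e.g., set N[1] = 6).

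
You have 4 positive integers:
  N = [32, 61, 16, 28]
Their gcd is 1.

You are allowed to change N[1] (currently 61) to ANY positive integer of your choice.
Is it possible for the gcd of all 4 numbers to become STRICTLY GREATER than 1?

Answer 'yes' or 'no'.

Current gcd = 1
gcd of all OTHER numbers (without N[1]=61): gcd([32, 16, 28]) = 4
The new gcd after any change is gcd(4, new_value).
This can be at most 4.
Since 4 > old gcd 1, the gcd CAN increase (e.g., set N[1] = 4).

Answer: yes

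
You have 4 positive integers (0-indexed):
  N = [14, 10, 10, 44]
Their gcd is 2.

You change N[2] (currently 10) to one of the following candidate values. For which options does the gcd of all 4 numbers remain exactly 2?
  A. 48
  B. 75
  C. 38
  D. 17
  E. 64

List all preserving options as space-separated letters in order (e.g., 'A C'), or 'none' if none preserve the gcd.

Old gcd = 2; gcd of others (without N[2]) = 2
New gcd for candidate v: gcd(2, v). Preserves old gcd iff gcd(2, v) = 2.
  Option A: v=48, gcd(2,48)=2 -> preserves
  Option B: v=75, gcd(2,75)=1 -> changes
  Option C: v=38, gcd(2,38)=2 -> preserves
  Option D: v=17, gcd(2,17)=1 -> changes
  Option E: v=64, gcd(2,64)=2 -> preserves

Answer: A C E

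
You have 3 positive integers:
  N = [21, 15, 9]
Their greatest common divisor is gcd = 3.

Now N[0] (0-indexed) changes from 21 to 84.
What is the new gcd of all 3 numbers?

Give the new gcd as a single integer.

Answer: 3

Derivation:
Numbers: [21, 15, 9], gcd = 3
Change: index 0, 21 -> 84
gcd of the OTHER numbers (without index 0): gcd([15, 9]) = 3
New gcd = gcd(g_others, new_val) = gcd(3, 84) = 3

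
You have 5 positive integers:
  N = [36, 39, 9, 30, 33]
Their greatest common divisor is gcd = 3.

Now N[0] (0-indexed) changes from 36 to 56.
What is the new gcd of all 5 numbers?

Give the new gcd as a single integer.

Numbers: [36, 39, 9, 30, 33], gcd = 3
Change: index 0, 36 -> 56
gcd of the OTHER numbers (without index 0): gcd([39, 9, 30, 33]) = 3
New gcd = gcd(g_others, new_val) = gcd(3, 56) = 1

Answer: 1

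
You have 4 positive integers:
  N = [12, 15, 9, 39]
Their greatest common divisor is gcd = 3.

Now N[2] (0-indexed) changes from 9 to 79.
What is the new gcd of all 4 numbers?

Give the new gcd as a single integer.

Numbers: [12, 15, 9, 39], gcd = 3
Change: index 2, 9 -> 79
gcd of the OTHER numbers (without index 2): gcd([12, 15, 39]) = 3
New gcd = gcd(g_others, new_val) = gcd(3, 79) = 1

Answer: 1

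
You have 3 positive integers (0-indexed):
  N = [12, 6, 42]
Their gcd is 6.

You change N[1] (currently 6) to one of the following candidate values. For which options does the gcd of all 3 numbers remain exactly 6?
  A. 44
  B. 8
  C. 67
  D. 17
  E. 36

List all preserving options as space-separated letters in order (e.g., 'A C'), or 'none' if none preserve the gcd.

Old gcd = 6; gcd of others (without N[1]) = 6
New gcd for candidate v: gcd(6, v). Preserves old gcd iff gcd(6, v) = 6.
  Option A: v=44, gcd(6,44)=2 -> changes
  Option B: v=8, gcd(6,8)=2 -> changes
  Option C: v=67, gcd(6,67)=1 -> changes
  Option D: v=17, gcd(6,17)=1 -> changes
  Option E: v=36, gcd(6,36)=6 -> preserves

Answer: E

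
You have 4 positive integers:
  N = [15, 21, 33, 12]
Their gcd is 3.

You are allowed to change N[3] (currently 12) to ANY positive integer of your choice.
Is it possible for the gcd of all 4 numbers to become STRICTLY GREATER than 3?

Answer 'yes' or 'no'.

Answer: no

Derivation:
Current gcd = 3
gcd of all OTHER numbers (without N[3]=12): gcd([15, 21, 33]) = 3
The new gcd after any change is gcd(3, new_value).
This can be at most 3.
Since 3 = old gcd 3, the gcd can only stay the same or decrease.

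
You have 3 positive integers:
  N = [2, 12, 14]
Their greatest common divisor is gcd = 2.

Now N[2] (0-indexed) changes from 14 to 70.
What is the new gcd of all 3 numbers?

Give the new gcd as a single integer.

Answer: 2

Derivation:
Numbers: [2, 12, 14], gcd = 2
Change: index 2, 14 -> 70
gcd of the OTHER numbers (without index 2): gcd([2, 12]) = 2
New gcd = gcd(g_others, new_val) = gcd(2, 70) = 2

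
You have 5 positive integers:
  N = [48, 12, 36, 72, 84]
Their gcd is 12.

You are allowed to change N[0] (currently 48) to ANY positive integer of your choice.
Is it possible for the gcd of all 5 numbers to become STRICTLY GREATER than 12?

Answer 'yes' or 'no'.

Answer: no

Derivation:
Current gcd = 12
gcd of all OTHER numbers (without N[0]=48): gcd([12, 36, 72, 84]) = 12
The new gcd after any change is gcd(12, new_value).
This can be at most 12.
Since 12 = old gcd 12, the gcd can only stay the same or decrease.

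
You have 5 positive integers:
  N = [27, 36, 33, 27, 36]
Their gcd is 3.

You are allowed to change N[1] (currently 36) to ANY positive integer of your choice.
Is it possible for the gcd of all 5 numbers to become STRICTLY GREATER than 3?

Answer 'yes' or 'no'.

Current gcd = 3
gcd of all OTHER numbers (without N[1]=36): gcd([27, 33, 27, 36]) = 3
The new gcd after any change is gcd(3, new_value).
This can be at most 3.
Since 3 = old gcd 3, the gcd can only stay the same or decrease.

Answer: no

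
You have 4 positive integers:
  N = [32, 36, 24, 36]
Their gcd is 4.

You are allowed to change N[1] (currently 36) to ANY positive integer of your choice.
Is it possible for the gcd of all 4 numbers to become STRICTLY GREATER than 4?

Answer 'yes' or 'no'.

Current gcd = 4
gcd of all OTHER numbers (without N[1]=36): gcd([32, 24, 36]) = 4
The new gcd after any change is gcd(4, new_value).
This can be at most 4.
Since 4 = old gcd 4, the gcd can only stay the same or decrease.

Answer: no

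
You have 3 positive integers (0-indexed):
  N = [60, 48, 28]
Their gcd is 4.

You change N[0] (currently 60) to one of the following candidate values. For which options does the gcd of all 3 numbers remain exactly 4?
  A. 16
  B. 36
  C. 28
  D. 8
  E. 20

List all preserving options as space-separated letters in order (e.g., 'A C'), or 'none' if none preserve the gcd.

Old gcd = 4; gcd of others (without N[0]) = 4
New gcd for candidate v: gcd(4, v). Preserves old gcd iff gcd(4, v) = 4.
  Option A: v=16, gcd(4,16)=4 -> preserves
  Option B: v=36, gcd(4,36)=4 -> preserves
  Option C: v=28, gcd(4,28)=4 -> preserves
  Option D: v=8, gcd(4,8)=4 -> preserves
  Option E: v=20, gcd(4,20)=4 -> preserves

Answer: A B C D E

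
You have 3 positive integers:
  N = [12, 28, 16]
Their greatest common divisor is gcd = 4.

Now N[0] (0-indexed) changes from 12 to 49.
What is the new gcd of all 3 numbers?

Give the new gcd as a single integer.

Answer: 1

Derivation:
Numbers: [12, 28, 16], gcd = 4
Change: index 0, 12 -> 49
gcd of the OTHER numbers (without index 0): gcd([28, 16]) = 4
New gcd = gcd(g_others, new_val) = gcd(4, 49) = 1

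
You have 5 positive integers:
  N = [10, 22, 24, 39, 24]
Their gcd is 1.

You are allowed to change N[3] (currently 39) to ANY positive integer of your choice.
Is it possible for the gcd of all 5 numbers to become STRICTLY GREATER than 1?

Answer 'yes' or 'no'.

Current gcd = 1
gcd of all OTHER numbers (without N[3]=39): gcd([10, 22, 24, 24]) = 2
The new gcd after any change is gcd(2, new_value).
This can be at most 2.
Since 2 > old gcd 1, the gcd CAN increase (e.g., set N[3] = 2).

Answer: yes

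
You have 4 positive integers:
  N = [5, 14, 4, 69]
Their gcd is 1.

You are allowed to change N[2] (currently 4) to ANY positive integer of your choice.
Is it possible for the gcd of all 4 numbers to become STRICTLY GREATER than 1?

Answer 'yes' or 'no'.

Current gcd = 1
gcd of all OTHER numbers (without N[2]=4): gcd([5, 14, 69]) = 1
The new gcd after any change is gcd(1, new_value).
This can be at most 1.
Since 1 = old gcd 1, the gcd can only stay the same or decrease.

Answer: no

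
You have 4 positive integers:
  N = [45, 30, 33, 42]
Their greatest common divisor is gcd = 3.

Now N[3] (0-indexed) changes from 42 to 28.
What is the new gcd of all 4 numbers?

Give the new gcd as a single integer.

Answer: 1

Derivation:
Numbers: [45, 30, 33, 42], gcd = 3
Change: index 3, 42 -> 28
gcd of the OTHER numbers (without index 3): gcd([45, 30, 33]) = 3
New gcd = gcd(g_others, new_val) = gcd(3, 28) = 1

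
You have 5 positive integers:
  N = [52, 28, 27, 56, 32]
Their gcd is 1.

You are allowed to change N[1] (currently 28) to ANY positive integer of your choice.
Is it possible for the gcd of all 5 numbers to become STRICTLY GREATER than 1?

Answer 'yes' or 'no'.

Answer: no

Derivation:
Current gcd = 1
gcd of all OTHER numbers (without N[1]=28): gcd([52, 27, 56, 32]) = 1
The new gcd after any change is gcd(1, new_value).
This can be at most 1.
Since 1 = old gcd 1, the gcd can only stay the same or decrease.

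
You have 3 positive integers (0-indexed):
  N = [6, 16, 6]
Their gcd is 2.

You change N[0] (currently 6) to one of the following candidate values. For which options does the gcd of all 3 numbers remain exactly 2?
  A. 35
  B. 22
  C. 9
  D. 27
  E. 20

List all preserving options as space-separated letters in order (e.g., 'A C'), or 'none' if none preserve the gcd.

Old gcd = 2; gcd of others (without N[0]) = 2
New gcd for candidate v: gcd(2, v). Preserves old gcd iff gcd(2, v) = 2.
  Option A: v=35, gcd(2,35)=1 -> changes
  Option B: v=22, gcd(2,22)=2 -> preserves
  Option C: v=9, gcd(2,9)=1 -> changes
  Option D: v=27, gcd(2,27)=1 -> changes
  Option E: v=20, gcd(2,20)=2 -> preserves

Answer: B E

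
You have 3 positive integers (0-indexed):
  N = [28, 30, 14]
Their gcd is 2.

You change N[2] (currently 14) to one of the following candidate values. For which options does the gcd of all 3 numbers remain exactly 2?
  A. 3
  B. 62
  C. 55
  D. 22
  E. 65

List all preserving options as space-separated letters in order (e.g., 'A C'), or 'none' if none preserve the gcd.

Old gcd = 2; gcd of others (without N[2]) = 2
New gcd for candidate v: gcd(2, v). Preserves old gcd iff gcd(2, v) = 2.
  Option A: v=3, gcd(2,3)=1 -> changes
  Option B: v=62, gcd(2,62)=2 -> preserves
  Option C: v=55, gcd(2,55)=1 -> changes
  Option D: v=22, gcd(2,22)=2 -> preserves
  Option E: v=65, gcd(2,65)=1 -> changes

Answer: B D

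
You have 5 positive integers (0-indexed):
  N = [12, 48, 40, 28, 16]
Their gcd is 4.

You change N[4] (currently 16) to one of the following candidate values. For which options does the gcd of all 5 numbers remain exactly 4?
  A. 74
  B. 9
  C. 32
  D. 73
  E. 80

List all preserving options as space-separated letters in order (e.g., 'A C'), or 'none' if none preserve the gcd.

Answer: C E

Derivation:
Old gcd = 4; gcd of others (without N[4]) = 4
New gcd for candidate v: gcd(4, v). Preserves old gcd iff gcd(4, v) = 4.
  Option A: v=74, gcd(4,74)=2 -> changes
  Option B: v=9, gcd(4,9)=1 -> changes
  Option C: v=32, gcd(4,32)=4 -> preserves
  Option D: v=73, gcd(4,73)=1 -> changes
  Option E: v=80, gcd(4,80)=4 -> preserves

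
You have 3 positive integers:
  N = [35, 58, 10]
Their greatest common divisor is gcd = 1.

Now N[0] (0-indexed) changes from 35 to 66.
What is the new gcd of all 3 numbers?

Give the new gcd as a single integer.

Answer: 2

Derivation:
Numbers: [35, 58, 10], gcd = 1
Change: index 0, 35 -> 66
gcd of the OTHER numbers (without index 0): gcd([58, 10]) = 2
New gcd = gcd(g_others, new_val) = gcd(2, 66) = 2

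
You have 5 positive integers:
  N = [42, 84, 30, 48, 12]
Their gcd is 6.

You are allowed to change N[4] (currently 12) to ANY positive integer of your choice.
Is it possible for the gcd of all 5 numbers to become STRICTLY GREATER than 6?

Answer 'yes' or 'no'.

Answer: no

Derivation:
Current gcd = 6
gcd of all OTHER numbers (without N[4]=12): gcd([42, 84, 30, 48]) = 6
The new gcd after any change is gcd(6, new_value).
This can be at most 6.
Since 6 = old gcd 6, the gcd can only stay the same or decrease.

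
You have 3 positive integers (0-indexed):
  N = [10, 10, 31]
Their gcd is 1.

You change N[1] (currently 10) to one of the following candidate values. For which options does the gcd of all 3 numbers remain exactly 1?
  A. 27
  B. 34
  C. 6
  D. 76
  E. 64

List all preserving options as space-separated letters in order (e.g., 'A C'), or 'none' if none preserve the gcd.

Old gcd = 1; gcd of others (without N[1]) = 1
New gcd for candidate v: gcd(1, v). Preserves old gcd iff gcd(1, v) = 1.
  Option A: v=27, gcd(1,27)=1 -> preserves
  Option B: v=34, gcd(1,34)=1 -> preserves
  Option C: v=6, gcd(1,6)=1 -> preserves
  Option D: v=76, gcd(1,76)=1 -> preserves
  Option E: v=64, gcd(1,64)=1 -> preserves

Answer: A B C D E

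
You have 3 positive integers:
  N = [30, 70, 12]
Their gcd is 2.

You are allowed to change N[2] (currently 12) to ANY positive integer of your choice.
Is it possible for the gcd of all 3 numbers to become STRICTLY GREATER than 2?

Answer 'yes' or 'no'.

Current gcd = 2
gcd of all OTHER numbers (without N[2]=12): gcd([30, 70]) = 10
The new gcd after any change is gcd(10, new_value).
This can be at most 10.
Since 10 > old gcd 2, the gcd CAN increase (e.g., set N[2] = 10).

Answer: yes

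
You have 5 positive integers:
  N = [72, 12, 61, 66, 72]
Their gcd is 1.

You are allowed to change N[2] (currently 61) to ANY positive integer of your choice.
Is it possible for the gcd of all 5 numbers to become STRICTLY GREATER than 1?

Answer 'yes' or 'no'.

Answer: yes

Derivation:
Current gcd = 1
gcd of all OTHER numbers (without N[2]=61): gcd([72, 12, 66, 72]) = 6
The new gcd after any change is gcd(6, new_value).
This can be at most 6.
Since 6 > old gcd 1, the gcd CAN increase (e.g., set N[2] = 6).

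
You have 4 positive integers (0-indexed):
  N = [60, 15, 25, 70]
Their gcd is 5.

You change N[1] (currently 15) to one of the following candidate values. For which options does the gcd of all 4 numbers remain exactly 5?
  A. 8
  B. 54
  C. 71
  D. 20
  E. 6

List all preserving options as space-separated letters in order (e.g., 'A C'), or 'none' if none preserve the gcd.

Answer: D

Derivation:
Old gcd = 5; gcd of others (without N[1]) = 5
New gcd for candidate v: gcd(5, v). Preserves old gcd iff gcd(5, v) = 5.
  Option A: v=8, gcd(5,8)=1 -> changes
  Option B: v=54, gcd(5,54)=1 -> changes
  Option C: v=71, gcd(5,71)=1 -> changes
  Option D: v=20, gcd(5,20)=5 -> preserves
  Option E: v=6, gcd(5,6)=1 -> changes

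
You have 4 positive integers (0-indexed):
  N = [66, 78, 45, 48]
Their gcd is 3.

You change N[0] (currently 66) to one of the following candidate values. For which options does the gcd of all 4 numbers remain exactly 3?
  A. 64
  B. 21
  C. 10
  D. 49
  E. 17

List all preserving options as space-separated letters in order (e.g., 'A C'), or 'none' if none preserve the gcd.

Old gcd = 3; gcd of others (without N[0]) = 3
New gcd for candidate v: gcd(3, v). Preserves old gcd iff gcd(3, v) = 3.
  Option A: v=64, gcd(3,64)=1 -> changes
  Option B: v=21, gcd(3,21)=3 -> preserves
  Option C: v=10, gcd(3,10)=1 -> changes
  Option D: v=49, gcd(3,49)=1 -> changes
  Option E: v=17, gcd(3,17)=1 -> changes

Answer: B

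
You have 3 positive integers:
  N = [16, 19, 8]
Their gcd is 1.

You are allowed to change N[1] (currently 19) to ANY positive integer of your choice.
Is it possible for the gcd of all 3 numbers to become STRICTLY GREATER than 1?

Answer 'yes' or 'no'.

Current gcd = 1
gcd of all OTHER numbers (without N[1]=19): gcd([16, 8]) = 8
The new gcd after any change is gcd(8, new_value).
This can be at most 8.
Since 8 > old gcd 1, the gcd CAN increase (e.g., set N[1] = 8).

Answer: yes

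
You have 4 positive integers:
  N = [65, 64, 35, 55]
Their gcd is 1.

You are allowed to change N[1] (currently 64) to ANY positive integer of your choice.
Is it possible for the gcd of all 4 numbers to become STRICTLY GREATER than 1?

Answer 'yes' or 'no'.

Answer: yes

Derivation:
Current gcd = 1
gcd of all OTHER numbers (without N[1]=64): gcd([65, 35, 55]) = 5
The new gcd after any change is gcd(5, new_value).
This can be at most 5.
Since 5 > old gcd 1, the gcd CAN increase (e.g., set N[1] = 5).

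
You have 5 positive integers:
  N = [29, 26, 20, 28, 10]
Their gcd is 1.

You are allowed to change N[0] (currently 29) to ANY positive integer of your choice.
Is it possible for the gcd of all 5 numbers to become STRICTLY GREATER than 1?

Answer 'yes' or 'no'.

Current gcd = 1
gcd of all OTHER numbers (without N[0]=29): gcd([26, 20, 28, 10]) = 2
The new gcd after any change is gcd(2, new_value).
This can be at most 2.
Since 2 > old gcd 1, the gcd CAN increase (e.g., set N[0] = 2).

Answer: yes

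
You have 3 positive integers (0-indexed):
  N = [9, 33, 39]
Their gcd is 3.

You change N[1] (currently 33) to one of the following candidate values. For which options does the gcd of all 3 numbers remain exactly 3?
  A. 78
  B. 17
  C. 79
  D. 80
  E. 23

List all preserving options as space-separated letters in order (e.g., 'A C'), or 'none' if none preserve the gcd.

Old gcd = 3; gcd of others (without N[1]) = 3
New gcd for candidate v: gcd(3, v). Preserves old gcd iff gcd(3, v) = 3.
  Option A: v=78, gcd(3,78)=3 -> preserves
  Option B: v=17, gcd(3,17)=1 -> changes
  Option C: v=79, gcd(3,79)=1 -> changes
  Option D: v=80, gcd(3,80)=1 -> changes
  Option E: v=23, gcd(3,23)=1 -> changes

Answer: A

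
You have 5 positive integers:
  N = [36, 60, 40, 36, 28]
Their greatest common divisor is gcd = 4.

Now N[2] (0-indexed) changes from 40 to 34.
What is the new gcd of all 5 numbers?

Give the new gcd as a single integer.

Numbers: [36, 60, 40, 36, 28], gcd = 4
Change: index 2, 40 -> 34
gcd of the OTHER numbers (without index 2): gcd([36, 60, 36, 28]) = 4
New gcd = gcd(g_others, new_val) = gcd(4, 34) = 2

Answer: 2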